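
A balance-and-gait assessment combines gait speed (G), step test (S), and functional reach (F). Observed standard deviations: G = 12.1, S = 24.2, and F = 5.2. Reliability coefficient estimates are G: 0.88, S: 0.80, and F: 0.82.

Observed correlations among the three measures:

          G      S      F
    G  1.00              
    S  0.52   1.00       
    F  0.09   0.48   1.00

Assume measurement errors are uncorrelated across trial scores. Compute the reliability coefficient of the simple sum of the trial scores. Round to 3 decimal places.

Var(G+S+F) = 12.1² + 24.2² + 5.2² + 2·[12.1·24.2·0.52 + 12.1·5.2·0.09 + 24.2·5.2·0.48] = 759.09 + 436.665 = 1195.75.
Because errors are independent across components, Cov(Tᵢ,Tⱼ) = Cov(Xᵢ,Xⱼ); the off-diagonal part of the true-score variance is the same as above.
True-score variance = [12.1²·0.88 + 24.2²·0.80 + 5.2²·0.82] + 436.665 = 619.526 + 436.665 = 1056.19.
Reliability = 1056.19 / 1195.75 = 0.883.

0.883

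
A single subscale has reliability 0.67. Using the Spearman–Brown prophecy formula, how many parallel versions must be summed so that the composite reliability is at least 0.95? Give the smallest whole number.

k ≥ ρ*(1−ρ₁)/(ρ₁(1−ρ*)) = 0.95·0.33 / (0.67·0.05) = 9.358.
Smallest integer k = 10.

10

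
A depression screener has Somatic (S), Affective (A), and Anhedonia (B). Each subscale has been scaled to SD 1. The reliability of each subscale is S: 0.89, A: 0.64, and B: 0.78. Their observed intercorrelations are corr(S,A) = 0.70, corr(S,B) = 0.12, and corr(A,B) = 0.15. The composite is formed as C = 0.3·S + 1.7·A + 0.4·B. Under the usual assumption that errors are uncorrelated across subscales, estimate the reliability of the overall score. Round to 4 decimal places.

Var(C) = 0.3² + 1.7² + 0.4² + 2·[0.51·0.70 + 0.12·0.12 + 0.68·0.15] = 3.14 + 0.9468 = 4.0868.
Under uncorrelated errors the observed covariances equal the true-score covariances, so only the own-variance terms attenuate.
True-score variance = [0.3²·0.89 + 1.7²·0.64 + 0.4²·0.78] + 0.9468 = 2.0545 + 0.9468 = 3.0013.
Reliability = 3.0013 / 4.0868 = 0.7344.

0.7344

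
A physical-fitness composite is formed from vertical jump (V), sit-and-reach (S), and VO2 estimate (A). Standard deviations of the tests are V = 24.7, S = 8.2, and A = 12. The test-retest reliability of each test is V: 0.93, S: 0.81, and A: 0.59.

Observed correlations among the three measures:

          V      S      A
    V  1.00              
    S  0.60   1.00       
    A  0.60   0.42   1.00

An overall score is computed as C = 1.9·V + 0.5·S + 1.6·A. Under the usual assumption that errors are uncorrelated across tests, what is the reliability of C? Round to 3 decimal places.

0.922

Var(C) = 1.9²·24.7² + 0.5²·8.2² + 1.6²·12² + 2·[0.95·24.7·8.2·0.60 + 3.04·24.7·12·0.60 + 0.8·8.2·12·0.42] = 2587.87 + 1378.29 = 3966.16.
With uncorrelated errors the cross-covariances are all true-score covariance, so they carry over unchanged; only the diagonal terms shrink to ρᵢσᵢ².
True-score variance = [1.9²·24.7²·0.93 + 0.5²·8.2²·0.81 + 1.6²·12²·0.59] + 1378.29 = 2279.37 + 1378.29 = 3657.66.
Reliability = 3657.66 / 3966.16 = 0.922.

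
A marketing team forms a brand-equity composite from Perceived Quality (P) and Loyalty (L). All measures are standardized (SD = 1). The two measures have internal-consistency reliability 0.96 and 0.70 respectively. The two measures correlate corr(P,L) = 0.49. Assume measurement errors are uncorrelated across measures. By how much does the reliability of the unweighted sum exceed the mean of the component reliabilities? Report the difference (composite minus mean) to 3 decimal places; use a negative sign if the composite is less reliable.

0.056

Var(sum) = 2 + 0.98 = 2.98; true-score variance = 1.66 + 0.98 = 2.64; composite reliability = 0.8859.
Mean component reliability = 0.8300.
Difference = 0.8859 − 0.8300 = 0.056.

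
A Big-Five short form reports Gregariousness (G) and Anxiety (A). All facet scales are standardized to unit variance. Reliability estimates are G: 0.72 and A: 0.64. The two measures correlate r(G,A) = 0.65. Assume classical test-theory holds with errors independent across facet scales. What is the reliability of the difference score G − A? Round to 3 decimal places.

Var(G−A) = 1 + 1 − 2·0.65 = 2 − 1.3 = 0.7.
Because errors are independent across components, Cov(Tᵢ,Tⱼ) = Cov(Xᵢ,Xⱼ); the off-diagonal part of the true-score variance is the same as above.
True-score variance = [0.72 + 0.64] − 1.3 = 1.36 − 1.3 = 0.06.
Reliability = 0.06 / 0.7 = 0.086.

0.086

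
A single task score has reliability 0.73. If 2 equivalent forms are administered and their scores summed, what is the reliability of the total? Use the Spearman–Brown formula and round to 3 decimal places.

0.844

ρ_k = kρ / (1 + (k−1)ρ) = 2·0.73 / (1 + 1·0.73) = 1.460 / 1.730 = 0.844.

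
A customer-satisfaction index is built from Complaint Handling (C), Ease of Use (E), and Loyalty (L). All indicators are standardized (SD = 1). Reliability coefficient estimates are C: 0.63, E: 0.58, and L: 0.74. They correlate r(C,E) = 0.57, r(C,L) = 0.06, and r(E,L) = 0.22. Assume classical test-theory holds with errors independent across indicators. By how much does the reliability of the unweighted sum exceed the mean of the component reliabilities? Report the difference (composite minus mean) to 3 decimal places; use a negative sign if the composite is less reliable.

Var(sum) = 3 + 1.7 = 4.7; true-score variance = 1.95 + 1.7 = 3.65; composite reliability = 0.7766.
Mean component reliability = 0.6500.
Difference = 0.7766 − 0.6500 = 0.127.

0.127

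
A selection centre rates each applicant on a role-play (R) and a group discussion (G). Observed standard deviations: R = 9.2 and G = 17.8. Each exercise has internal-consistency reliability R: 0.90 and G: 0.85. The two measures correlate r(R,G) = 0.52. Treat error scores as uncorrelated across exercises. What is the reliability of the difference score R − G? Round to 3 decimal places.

0.758

Var(R−G) = 9.2² + 17.8² − 2·9.2·17.8·0.52 = 401.48 − 170.31 = 231.17.
Under uncorrelated errors the observed covariances equal the true-score covariances, so only the own-variance terms attenuate.
True-score variance = [9.2²·0.90 + 17.8²·0.85] − 170.31 = 345.49 − 170.31 = 175.18.
Reliability = 175.18 / 231.17 = 0.758.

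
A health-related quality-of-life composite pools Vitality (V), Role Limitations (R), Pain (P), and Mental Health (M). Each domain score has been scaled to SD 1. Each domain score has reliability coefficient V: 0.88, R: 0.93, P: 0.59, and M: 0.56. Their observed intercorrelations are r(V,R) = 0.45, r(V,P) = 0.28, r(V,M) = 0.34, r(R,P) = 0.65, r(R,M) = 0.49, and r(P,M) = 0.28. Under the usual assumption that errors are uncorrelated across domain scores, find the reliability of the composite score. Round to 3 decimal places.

0.884

Var(V+R+P+M) = 4 + 2·[0.45 + 0.28 + 0.34 + 0.65 + 0.49 + 0.28] = 4 + 4.98 = 8.98.
Under uncorrelated errors the observed covariances equal the true-score covariances, so only the own-variance terms attenuate.
True-score variance = [0.88 + 0.93 + 0.59 + 0.56] + 4.98 = 2.96 + 4.98 = 7.94.
Reliability = 7.94 / 8.98 = 0.884.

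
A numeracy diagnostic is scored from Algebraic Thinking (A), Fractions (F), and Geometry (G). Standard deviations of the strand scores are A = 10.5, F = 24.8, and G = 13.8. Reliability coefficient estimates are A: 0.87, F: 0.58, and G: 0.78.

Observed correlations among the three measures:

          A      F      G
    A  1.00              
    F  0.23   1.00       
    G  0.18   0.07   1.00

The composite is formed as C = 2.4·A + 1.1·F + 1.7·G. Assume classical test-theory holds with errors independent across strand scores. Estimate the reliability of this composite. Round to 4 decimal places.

Var(C) = 2.4²·10.5² + 1.1²·24.8² + 1.7²·13.8² + 2·[2.64·10.5·24.8·0.23 + 4.08·10.5·13.8·0.18 + 1.87·24.8·13.8·0.07] = 1929.61 + 618.657 = 2548.27.
Under uncorrelated errors the observed covariances equal the true-score covariances, so only the own-variance terms attenuate.
True-score variance = [2.4²·10.5²·0.87 + 1.1²·24.8²·0.58 + 1.7²·13.8²·0.78] + 618.657 = 1413.41 + 618.657 = 2032.07.
Reliability = 2032.07 / 2548.27 = 0.7974.

0.7974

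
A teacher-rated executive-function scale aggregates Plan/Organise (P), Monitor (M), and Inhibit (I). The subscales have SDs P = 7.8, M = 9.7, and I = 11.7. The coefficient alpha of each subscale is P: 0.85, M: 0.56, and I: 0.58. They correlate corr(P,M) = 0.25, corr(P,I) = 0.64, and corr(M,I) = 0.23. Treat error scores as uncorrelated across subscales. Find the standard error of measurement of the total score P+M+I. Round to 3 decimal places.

10.393

Var(total) = 291.82 + 206.848 = 498.668.
True-score variance = 183.801 + 206.848 = 390.649, so reliability = 0.7834.
Error variance = 498.668 − 390.649 = 108.019; SEM = √108.019 = 10.393.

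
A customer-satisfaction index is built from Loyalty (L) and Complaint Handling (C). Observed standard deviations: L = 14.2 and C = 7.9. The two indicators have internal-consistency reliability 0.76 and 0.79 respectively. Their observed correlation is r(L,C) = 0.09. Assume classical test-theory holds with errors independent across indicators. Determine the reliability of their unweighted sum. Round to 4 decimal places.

Var(L+C) = 14.2² + 7.9² + 2·[14.2·7.9·0.09] = 264.05 + 20.1924 = 284.242.
Under uncorrelated errors the observed covariances equal the true-score covariances, so only the own-variance terms attenuate.
True-score variance = [14.2²·0.76 + 7.9²·0.79] + 20.1924 = 202.55 + 20.1924 = 222.743.
Reliability = 222.743 / 284.242 = 0.7836.

0.7836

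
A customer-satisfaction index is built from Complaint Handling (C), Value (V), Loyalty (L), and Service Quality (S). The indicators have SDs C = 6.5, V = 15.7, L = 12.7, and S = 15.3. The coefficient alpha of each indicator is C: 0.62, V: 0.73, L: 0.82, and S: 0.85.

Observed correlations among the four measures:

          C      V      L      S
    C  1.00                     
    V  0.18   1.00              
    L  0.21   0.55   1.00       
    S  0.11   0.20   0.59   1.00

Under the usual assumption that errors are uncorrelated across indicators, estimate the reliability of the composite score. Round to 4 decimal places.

Var(C+V+L+S) = 6.5² + 15.7² + 12.7² + 15.3² + 2·[6.5·15.7·0.18 + 6.5·12.7·0.21 + 6.5·15.3·0.11 + 15.7·12.7·0.55 + 15.7·15.3·0.20 + 12.7·15.3·0.59] = 684.12 + 637.987 = 1322.11.
Because errors are independent across components, Cov(Tᵢ,Tⱼ) = Cov(Xᵢ,Xⱼ); the off-diagonal part of the true-score variance is the same as above.
True-score variance = [6.5²·0.62 + 15.7²·0.73 + 12.7²·0.82 + 15.3²·0.85] + 637.987 = 537.367 + 637.987 = 1175.35.
Reliability = 1175.35 / 1322.11 = 0.8890.

0.8890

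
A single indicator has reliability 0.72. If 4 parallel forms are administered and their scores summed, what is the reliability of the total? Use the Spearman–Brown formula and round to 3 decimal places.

0.911

ρ_k = kρ / (1 + (k−1)ρ) = 4·0.72 / (1 + 3·0.72) = 2.880 / 3.160 = 0.911.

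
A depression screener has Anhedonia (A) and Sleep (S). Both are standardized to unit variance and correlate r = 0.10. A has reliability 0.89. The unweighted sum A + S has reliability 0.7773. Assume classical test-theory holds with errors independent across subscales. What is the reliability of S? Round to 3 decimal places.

Var(A+S) = 2 + 2·0.10 = 2.200.
True-score variance = ρ_A + ρ_S + 2·0.10, so 0.7773 = (0.89 + ρ_S + 0.20) / 2.200.
ρ_S = 0.7773·2.200 − 0.89 − 0.20 = 0.620.

0.620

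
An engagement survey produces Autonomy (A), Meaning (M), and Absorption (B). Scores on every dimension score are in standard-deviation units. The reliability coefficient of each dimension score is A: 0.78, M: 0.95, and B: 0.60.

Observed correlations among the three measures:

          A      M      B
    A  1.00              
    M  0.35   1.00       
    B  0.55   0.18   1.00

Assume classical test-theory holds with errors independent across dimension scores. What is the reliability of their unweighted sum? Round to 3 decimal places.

Var(A+M+B) = 3 + 2·[0.35 + 0.55 + 0.18] = 3 + 2.16 = 5.16.
With uncorrelated errors the cross-covariances are all true-score covariance, so they carry over unchanged; only the diagonal terms shrink to ρᵢσᵢ².
True-score variance = [0.78 + 0.95 + 0.60] + 2.16 = 2.33 + 2.16 = 4.49.
Reliability = 4.49 / 5.16 = 0.870.

0.870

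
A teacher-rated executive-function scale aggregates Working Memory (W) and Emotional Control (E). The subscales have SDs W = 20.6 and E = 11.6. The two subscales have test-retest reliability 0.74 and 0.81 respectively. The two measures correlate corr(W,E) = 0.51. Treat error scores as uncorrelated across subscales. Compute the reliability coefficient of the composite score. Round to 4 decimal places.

0.8307

Var(W+E) = 20.6² + 11.6² + 2·[20.6·11.6·0.51] = 558.92 + 243.739 = 802.659.
With uncorrelated errors the cross-covariances are all true-score covariance, so they carry over unchanged; only the diagonal terms shrink to ρᵢσᵢ².
True-score variance = [20.6²·0.74 + 11.6²·0.81] + 243.739 = 423.02 + 243.739 = 666.759.
Reliability = 666.759 / 802.659 = 0.8307.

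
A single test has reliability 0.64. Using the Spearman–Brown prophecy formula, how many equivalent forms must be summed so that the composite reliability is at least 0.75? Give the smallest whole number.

k ≥ ρ*(1−ρ₁)/(ρ₁(1−ρ*)) = 0.75·0.36 / (0.64·0.25) = 1.688.
Smallest integer k = 2.

2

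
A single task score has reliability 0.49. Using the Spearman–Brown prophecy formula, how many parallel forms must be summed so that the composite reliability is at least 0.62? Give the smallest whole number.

k ≥ ρ*(1−ρ₁)/(ρ₁(1−ρ*)) = 0.62·0.51 / (0.49·0.38) = 1.698.
Smallest integer k = 2.

2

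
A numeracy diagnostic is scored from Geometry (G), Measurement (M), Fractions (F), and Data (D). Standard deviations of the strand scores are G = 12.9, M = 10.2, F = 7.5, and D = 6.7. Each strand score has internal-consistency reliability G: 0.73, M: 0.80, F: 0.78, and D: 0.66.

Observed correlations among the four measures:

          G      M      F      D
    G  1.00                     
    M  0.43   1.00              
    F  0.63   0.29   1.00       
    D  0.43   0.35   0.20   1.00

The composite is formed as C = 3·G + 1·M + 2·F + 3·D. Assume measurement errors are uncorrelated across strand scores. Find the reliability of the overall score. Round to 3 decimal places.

0.858

Var(C) = 3²·12.9² + 10.2² + 2²·7.5² + 3²·6.7² + 2·[3·12.9·10.2·0.43 + 6·12.9·7.5·0.63 + 9·12.9·6.7·0.43 + 2·10.2·7.5·0.29 + 3·10.2·6.7·0.35 + 6·7.5·6.7·0.20] = 2230.74 + 2092.73 = 4323.47.
With uncorrelated errors the cross-covariances are all true-score covariance, so they carry over unchanged; only the diagonal terms shrink to ρᵢσᵢ².
True-score variance = [3²·12.9²·0.73 + 10.2²·0.80 + 2²·7.5²·0.78 + 3²·6.7²·0.66] + 2092.73 = 1618.69 + 2092.73 = 3711.42.
Reliability = 3711.42 / 4323.47 = 0.858.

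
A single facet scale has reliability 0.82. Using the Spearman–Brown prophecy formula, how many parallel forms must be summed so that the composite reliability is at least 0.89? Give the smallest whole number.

2

k ≥ ρ*(1−ρ₁)/(ρ₁(1−ρ*)) = 0.89·0.18 / (0.82·0.11) = 1.776.
Smallest integer k = 2.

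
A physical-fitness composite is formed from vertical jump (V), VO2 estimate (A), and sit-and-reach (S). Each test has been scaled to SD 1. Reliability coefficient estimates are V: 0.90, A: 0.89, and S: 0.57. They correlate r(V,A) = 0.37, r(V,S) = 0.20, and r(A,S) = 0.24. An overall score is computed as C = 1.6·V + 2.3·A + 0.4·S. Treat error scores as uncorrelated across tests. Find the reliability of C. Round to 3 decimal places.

0.921

Var(C) = 1.6² + 2.3² + 0.4² + 2·[3.68·0.37 + 0.64·0.20 + 0.92·0.24] = 8.01 + 3.4208 = 11.4308.
Because errors are independent across components, Cov(Tᵢ,Tⱼ) = Cov(Xᵢ,Xⱼ); the off-diagonal part of the true-score variance is the same as above.
True-score variance = [1.6²·0.90 + 2.3²·0.89 + 0.4²·0.57] + 3.4208 = 7.1033 + 3.4208 = 10.5241.
Reliability = 10.5241 / 11.4308 = 0.921.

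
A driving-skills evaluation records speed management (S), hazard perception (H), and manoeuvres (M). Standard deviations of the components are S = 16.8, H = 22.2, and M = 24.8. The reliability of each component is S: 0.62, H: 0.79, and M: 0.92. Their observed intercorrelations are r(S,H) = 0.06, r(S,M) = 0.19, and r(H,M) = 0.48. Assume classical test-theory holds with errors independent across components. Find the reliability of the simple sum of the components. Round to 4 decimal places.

Var(S+H+M) = 16.8² + 22.2² + 24.8² + 2·[16.8·22.2·0.06 + 16.8·24.8·0.19 + 22.2·24.8·0.48] = 1390.12 + 731.616 = 2121.74.
With uncorrelated errors the cross-covariances are all true-score covariance, so they carry over unchanged; only the diagonal terms shrink to ρᵢσᵢ².
True-score variance = [16.8²·0.62 + 22.2²·0.79 + 24.8²·0.92] + 731.616 = 1130.17 + 731.616 = 1861.79.
Reliability = 1861.79 / 2121.74 = 0.8775.

0.8775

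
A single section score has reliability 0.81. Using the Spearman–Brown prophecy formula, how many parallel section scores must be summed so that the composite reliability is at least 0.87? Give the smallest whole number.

k ≥ ρ*(1−ρ₁)/(ρ₁(1−ρ*)) = 0.87·0.19 / (0.81·0.13) = 1.570.
Smallest integer k = 2.

2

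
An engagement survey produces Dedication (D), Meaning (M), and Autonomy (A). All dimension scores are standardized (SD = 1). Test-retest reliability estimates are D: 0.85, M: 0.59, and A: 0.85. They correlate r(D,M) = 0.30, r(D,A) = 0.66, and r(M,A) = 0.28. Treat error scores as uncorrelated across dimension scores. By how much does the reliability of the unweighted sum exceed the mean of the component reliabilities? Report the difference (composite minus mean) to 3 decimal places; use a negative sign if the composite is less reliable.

0.107

Var(sum) = 3 + 2.48 = 5.48; true-score variance = 2.29 + 2.48 = 4.77; composite reliability = 0.8704.
Mean component reliability = 0.7633.
Difference = 0.8704 − 0.7633 = 0.107.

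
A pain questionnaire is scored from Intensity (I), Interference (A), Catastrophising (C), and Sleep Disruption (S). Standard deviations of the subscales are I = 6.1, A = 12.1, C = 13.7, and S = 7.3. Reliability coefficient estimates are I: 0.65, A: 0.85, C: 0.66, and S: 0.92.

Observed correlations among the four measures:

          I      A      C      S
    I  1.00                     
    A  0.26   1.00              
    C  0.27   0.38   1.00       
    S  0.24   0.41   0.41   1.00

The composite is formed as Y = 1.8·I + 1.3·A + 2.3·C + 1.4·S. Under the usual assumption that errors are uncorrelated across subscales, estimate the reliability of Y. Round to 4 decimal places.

Var(Y) = 1.8²·6.1² + 1.3²·12.1² + 2.3²·13.7² + 1.4²·7.3² + 2·[2.34·6.1·12.1·0.26 + 4.14·6.1·13.7·0.27 + 2.52·6.1·7.3·0.24 + 2.99·12.1·13.7·0.38 + 1.82·12.1·7.3·0.41 + 3.22·13.7·7.3·0.41] = 1465.32 + 1103.09 = 2568.41.
With uncorrelated errors the cross-covariances are all true-score covariance, so they carry over unchanged; only the diagonal terms shrink to ρᵢσᵢ².
True-score variance = [1.8²·6.1²·0.65 + 1.3²·12.1²·0.85 + 2.3²·13.7²·0.66 + 1.4²·7.3²·0.92] + 1103.09 = 1040.08 + 1103.09 = 2143.17.
Reliability = 2143.17 / 2568.41 = 0.8344.

0.8344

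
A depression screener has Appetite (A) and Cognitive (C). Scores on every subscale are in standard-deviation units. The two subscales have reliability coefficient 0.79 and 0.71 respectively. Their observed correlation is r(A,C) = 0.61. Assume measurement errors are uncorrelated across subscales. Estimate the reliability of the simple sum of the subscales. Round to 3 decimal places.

Var(A+C) = 2 + 2·[0.61] = 2 + 1.22 = 3.22.
Because errors are independent across components, Cov(Tᵢ,Tⱼ) = Cov(Xᵢ,Xⱼ); the off-diagonal part of the true-score variance is the same as above.
True-score variance = [0.79 + 0.71] + 1.22 = 1.5 + 1.22 = 2.72.
Reliability = 2.72 / 3.22 = 0.845.

0.845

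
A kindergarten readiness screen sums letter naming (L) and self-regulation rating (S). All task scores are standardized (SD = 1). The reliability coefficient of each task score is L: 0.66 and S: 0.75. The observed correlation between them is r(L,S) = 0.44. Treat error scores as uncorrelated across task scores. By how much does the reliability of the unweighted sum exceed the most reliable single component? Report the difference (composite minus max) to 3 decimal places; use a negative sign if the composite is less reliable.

0.045

Var(sum) = 2 + 0.88 = 2.88; true-score variance = 1.41 + 0.88 = 2.29; composite reliability = 0.7951.
Max component reliability = 0.7500.
Difference = 0.7951 − 0.7500 = 0.045.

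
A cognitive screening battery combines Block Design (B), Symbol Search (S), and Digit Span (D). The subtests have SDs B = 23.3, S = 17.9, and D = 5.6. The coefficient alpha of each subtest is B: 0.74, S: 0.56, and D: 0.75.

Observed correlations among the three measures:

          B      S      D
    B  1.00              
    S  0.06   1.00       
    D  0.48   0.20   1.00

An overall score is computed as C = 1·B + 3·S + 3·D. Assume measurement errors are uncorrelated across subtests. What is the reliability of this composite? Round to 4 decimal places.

0.6778

Var(C) = 23.3² + 3²·17.9² + 3²·5.6² + 2·[3·23.3·17.9·0.06 + 3·23.3·5.6·0.48 + 9·17.9·5.6·0.20] = 3708.82 + 886.792 = 4595.61.
With uncorrelated errors the cross-covariances are all true-score covariance, so they carry over unchanged; only the diagonal terms shrink to ρᵢσᵢ².
True-score variance = [23.3²·0.74 + 3²·17.9²·0.56 + 3²·5.6²·0.75] + 886.792 = 2228.28 + 886.792 = 3115.08.
Reliability = 3115.08 / 4595.61 = 0.6778.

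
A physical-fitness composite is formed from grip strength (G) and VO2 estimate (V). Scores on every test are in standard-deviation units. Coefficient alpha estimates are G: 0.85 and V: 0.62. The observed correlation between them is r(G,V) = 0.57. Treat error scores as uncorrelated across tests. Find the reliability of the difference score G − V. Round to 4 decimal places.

Var(G−V) = 1 + 1 − 2·0.57 = 2 − 1.14 = 0.86.
Because errors are independent across components, Cov(Tᵢ,Tⱼ) = Cov(Xᵢ,Xⱼ); the off-diagonal part of the true-score variance is the same as above.
True-score variance = [0.85 + 0.62] − 1.14 = 1.47 − 1.14 = 0.33.
Reliability = 0.33 / 0.86 = 0.3837.

0.3837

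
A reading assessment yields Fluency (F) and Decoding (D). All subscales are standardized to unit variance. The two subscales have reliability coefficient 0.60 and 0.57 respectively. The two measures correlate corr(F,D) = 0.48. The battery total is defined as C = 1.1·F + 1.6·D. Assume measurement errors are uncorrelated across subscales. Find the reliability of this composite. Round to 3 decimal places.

Var(C) = 1.1² + 1.6² + 2·[1.76·0.48] = 3.77 + 1.6896 = 5.4596.
Because errors are independent across components, Cov(Tᵢ,Tⱼ) = Cov(Xᵢ,Xⱼ); the off-diagonal part of the true-score variance is the same as above.
True-score variance = [1.1²·0.60 + 1.6²·0.57] + 1.6896 = 2.1852 + 1.6896 = 3.8748.
Reliability = 3.8748 / 5.4596 = 0.710.

0.710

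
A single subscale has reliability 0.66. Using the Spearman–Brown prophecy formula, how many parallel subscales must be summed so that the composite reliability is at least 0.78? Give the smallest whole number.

k ≥ ρ*(1−ρ₁)/(ρ₁(1−ρ*)) = 0.78·0.34 / (0.66·0.22) = 1.826.
Smallest integer k = 2.

2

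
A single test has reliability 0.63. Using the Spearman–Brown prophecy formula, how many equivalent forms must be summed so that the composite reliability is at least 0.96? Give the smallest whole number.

k ≥ ρ*(1−ρ₁)/(ρ₁(1−ρ*)) = 0.96·0.37 / (0.63·0.04) = 14.095.
Smallest integer k = 15.

15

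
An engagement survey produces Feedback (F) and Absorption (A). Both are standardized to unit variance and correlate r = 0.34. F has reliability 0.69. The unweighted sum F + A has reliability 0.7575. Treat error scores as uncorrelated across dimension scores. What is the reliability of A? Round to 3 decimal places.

Var(F+A) = 2 + 2·0.34 = 2.680.
True-score variance = ρ_F + ρ_A + 2·0.34, so 0.7575 = (0.69 + ρ_A + 0.68) / 2.680.
ρ_A = 0.7575·2.680 − 0.69 − 0.68 = 0.660.

0.660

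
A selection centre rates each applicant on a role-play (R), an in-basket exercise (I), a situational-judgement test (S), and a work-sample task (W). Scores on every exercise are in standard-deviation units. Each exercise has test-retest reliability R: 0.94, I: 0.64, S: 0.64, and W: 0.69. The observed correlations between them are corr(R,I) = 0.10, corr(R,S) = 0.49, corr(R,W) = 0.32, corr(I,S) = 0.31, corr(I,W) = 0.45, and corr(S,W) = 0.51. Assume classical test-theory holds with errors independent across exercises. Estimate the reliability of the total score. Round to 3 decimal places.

Var(R+I+S+W) = 4 + 2·[0.10 + 0.49 + 0.32 + 0.31 + 0.45 + 0.51] = 4 + 4.36 = 8.36.
Under uncorrelated errors the observed covariances equal the true-score covariances, so only the own-variance terms attenuate.
True-score variance = [0.94 + 0.64 + 0.64 + 0.69] + 4.36 = 2.91 + 4.36 = 7.27.
Reliability = 7.27 / 8.36 = 0.870.

0.870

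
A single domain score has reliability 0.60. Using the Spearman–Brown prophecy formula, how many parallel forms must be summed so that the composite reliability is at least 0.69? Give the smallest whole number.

k ≥ ρ*(1−ρ₁)/(ρ₁(1−ρ*)) = 0.69·0.40 / (0.60·0.31) = 1.484.
Smallest integer k = 2.

2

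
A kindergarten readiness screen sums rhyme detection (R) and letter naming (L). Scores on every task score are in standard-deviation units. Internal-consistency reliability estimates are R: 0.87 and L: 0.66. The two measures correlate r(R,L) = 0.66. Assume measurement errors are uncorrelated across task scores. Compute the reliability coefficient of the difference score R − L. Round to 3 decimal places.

Var(R−L) = 1 + 1 − 2·0.66 = 2 − 1.32 = 0.68.
Because errors are independent across components, Cov(Tᵢ,Tⱼ) = Cov(Xᵢ,Xⱼ); the off-diagonal part of the true-score variance is the same as above.
True-score variance = [0.87 + 0.66] − 1.32 = 1.53 − 1.32 = 0.21.
Reliability = 0.21 / 0.68 = 0.309.

0.309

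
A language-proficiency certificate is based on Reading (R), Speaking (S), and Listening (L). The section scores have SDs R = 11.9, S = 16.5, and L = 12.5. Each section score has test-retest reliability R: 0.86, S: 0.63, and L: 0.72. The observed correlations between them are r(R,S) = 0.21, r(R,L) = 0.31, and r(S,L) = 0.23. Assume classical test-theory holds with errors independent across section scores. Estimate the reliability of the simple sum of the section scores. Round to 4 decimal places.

0.8043

Var(R+S+L) = 11.9² + 16.5² + 12.5² + 2·[11.9·16.5·0.21 + 11.9·12.5·0.31 + 16.5·12.5·0.23] = 570.11 + 269.567 = 839.677.
Because errors are independent across components, Cov(Tᵢ,Tⱼ) = Cov(Xᵢ,Xⱼ); the off-diagonal part of the true-score variance is the same as above.
True-score variance = [11.9²·0.86 + 16.5²·0.63 + 12.5²·0.72] + 269.567 = 405.802 + 269.567 = 675.369.
Reliability = 675.369 / 839.677 = 0.8043.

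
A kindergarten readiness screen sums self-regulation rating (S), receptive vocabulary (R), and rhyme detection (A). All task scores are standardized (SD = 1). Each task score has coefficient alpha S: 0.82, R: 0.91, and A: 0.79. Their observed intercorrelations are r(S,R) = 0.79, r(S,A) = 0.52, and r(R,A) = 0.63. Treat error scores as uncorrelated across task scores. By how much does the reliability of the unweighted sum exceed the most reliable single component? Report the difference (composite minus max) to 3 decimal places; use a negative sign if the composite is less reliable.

0.020

Var(sum) = 3 + 3.88 = 6.88; true-score variance = 2.52 + 3.88 = 6.4; composite reliability = 0.9302.
Max component reliability = 0.9100.
Difference = 0.9302 − 0.9100 = 0.020.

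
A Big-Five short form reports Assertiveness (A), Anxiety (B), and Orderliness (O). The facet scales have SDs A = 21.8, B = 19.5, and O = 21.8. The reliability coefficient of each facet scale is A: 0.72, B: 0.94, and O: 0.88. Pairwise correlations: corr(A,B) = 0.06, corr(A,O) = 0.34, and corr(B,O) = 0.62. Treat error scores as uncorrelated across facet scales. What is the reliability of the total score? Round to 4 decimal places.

Var(A+B+O) = 21.8² + 19.5² + 21.8² + 2·[21.8·19.5·0.06 + 21.8·21.8·0.34 + 19.5·21.8·0.62] = 1330.73 + 901.299 = 2232.03.
Because errors are independent across components, Cov(Tᵢ,Tⱼ) = Cov(Xᵢ,Xⱼ); the off-diagonal part of the true-score variance is the same as above.
True-score variance = [21.8²·0.72 + 19.5²·0.94 + 21.8²·0.88] + 901.299 = 1117.82 + 901.299 = 2019.12.
Reliability = 2019.12 / 2232.03 = 0.9046.

0.9046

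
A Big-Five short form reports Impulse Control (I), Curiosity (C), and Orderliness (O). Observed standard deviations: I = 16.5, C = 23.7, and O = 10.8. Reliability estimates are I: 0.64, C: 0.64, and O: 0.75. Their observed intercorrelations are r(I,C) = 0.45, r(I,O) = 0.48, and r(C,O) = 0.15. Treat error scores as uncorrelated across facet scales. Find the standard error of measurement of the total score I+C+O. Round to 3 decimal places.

Var(total) = 950.58 + 599.805 = 1550.38.
True-score variance = 621.202 + 599.805 = 1221.01, so reliability = 0.7876.
Error variance = 1550.38 − 1221.01 = 329.378; SEM = √329.378 = 18.149.

18.149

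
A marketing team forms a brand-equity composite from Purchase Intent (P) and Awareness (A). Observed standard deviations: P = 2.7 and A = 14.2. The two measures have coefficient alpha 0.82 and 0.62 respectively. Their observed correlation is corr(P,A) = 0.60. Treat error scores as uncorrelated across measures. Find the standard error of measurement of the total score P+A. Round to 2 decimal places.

8.83

Var(total) = 208.93 + 46.008 = 254.938.
True-score variance = 130.995 + 46.008 = 177.003, so reliability = 0.6943.
Error variance = 254.938 − 177.003 = 77.9354; SEM = √77.9354 = 8.83.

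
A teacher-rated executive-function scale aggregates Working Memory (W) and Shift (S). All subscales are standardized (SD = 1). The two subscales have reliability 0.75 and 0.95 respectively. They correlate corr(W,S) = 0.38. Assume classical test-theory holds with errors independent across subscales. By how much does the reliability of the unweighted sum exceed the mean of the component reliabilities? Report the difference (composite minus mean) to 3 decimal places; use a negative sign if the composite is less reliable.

0.041

Var(sum) = 2 + 0.76 = 2.76; true-score variance = 1.7 + 0.76 = 2.46; composite reliability = 0.8913.
Mean component reliability = 0.8500.
Difference = 0.8913 − 0.8500 = 0.041.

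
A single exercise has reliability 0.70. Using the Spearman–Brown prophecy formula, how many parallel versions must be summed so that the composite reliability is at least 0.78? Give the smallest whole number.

2

k ≥ ρ*(1−ρ₁)/(ρ₁(1−ρ*)) = 0.78·0.30 / (0.70·0.22) = 1.519.
Smallest integer k = 2.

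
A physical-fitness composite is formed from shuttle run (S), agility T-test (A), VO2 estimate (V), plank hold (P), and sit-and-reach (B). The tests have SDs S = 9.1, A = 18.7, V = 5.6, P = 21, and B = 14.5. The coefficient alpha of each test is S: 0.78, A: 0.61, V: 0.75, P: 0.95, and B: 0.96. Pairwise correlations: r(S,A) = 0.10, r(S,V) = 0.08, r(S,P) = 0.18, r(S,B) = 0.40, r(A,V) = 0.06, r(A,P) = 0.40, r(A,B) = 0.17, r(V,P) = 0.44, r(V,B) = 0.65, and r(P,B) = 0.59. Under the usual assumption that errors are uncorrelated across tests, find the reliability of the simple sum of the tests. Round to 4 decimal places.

Var(S+A+V+P+B) = 9.1² + 18.7² + 5.6² + 21² + 14.5² + 2·[9.1·18.7·0.10 + 9.1·5.6·0.08 + 9.1·21·0.18 + 9.1·14.5·0.40 + 18.7·5.6·0.06 + 18.7·21·0.40 + 18.7·14.5·0.17 + 5.6·21·0.44 + 5.6·14.5·0.65 + 21·14.5·0.59] = 1115.11 + 1203.82 = 2318.93.
With uncorrelated errors the cross-covariances are all true-score covariance, so they carry over unchanged; only the diagonal terms shrink to ρᵢσᵢ².
True-score variance = [9.1²·0.78 + 18.7²·0.61 + 5.6²·0.75 + 21²·0.95 + 14.5²·0.96] + 1203.82 = 922.213 + 1203.82 = 2126.03.
Reliability = 2126.03 / 2318.93 = 0.9168.

0.9168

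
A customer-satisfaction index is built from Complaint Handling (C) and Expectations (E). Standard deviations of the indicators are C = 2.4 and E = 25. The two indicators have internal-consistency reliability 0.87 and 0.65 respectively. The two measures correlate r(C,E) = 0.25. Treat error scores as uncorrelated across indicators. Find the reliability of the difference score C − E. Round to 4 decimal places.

Var(C−E) = 2.4² + 25² − 2·2.4·25·0.25 = 630.76 − 30 = 600.76.
Because errors are independent across components, Cov(Tᵢ,Tⱼ) = Cov(Xᵢ,Xⱼ); the off-diagonal part of the true-score variance is the same as above.
True-score variance = [2.4²·0.87 + 25²·0.65] − 30 = 411.261 − 30 = 381.261.
Reliability = 381.261 / 600.76 = 0.6346.

0.6346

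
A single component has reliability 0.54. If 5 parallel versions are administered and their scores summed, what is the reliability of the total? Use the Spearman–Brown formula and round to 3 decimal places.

0.854

ρ_k = kρ / (1 + (k−1)ρ) = 5·0.54 / (1 + 4·0.54) = 2.700 / 3.160 = 0.854.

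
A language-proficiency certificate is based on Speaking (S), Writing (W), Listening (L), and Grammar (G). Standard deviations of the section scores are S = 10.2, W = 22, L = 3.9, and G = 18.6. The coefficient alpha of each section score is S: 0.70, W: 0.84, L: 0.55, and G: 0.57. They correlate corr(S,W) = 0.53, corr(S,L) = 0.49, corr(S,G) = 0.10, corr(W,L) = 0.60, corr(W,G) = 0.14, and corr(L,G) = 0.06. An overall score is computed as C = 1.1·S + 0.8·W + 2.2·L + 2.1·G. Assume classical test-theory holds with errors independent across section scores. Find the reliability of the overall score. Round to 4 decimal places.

Var(C) = 1.1²·10.2² + 0.8²·22² + 2.2²·3.9² + 2.1²·18.6² + 2·[0.88·10.2·22·0.53 + 2.42·10.2·3.9·0.49 + 2.31·10.2·18.6·0.10 + 1.76·22·3.9·0.60 + 1.68·22·18.6·0.14 + 4.62·3.9·18.6·0.06] = 2034.95 + 805.227 = 2840.18.
With uncorrelated errors the cross-covariances are all true-score covariance, so they carry over unchanged; only the diagonal terms shrink to ρᵢσᵢ².
True-score variance = [1.1²·10.2²·0.70 + 0.8²·22²·0.84 + 2.2²·3.9²·0.55 + 2.1²·18.6²·0.57] + 805.227 = 1258.45 + 805.227 = 2063.68.
Reliability = 2063.68 / 2840.18 = 0.7266.

0.7266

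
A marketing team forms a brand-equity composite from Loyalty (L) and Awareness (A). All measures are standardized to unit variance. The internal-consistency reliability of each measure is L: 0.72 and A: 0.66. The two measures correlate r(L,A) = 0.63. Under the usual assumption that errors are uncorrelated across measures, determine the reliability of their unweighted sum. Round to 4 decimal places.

Var(L+A) = 2 + 2·[0.63] = 2 + 1.26 = 3.26.
Because errors are independent across components, Cov(Tᵢ,Tⱼ) = Cov(Xᵢ,Xⱼ); the off-diagonal part of the true-score variance is the same as above.
True-score variance = [0.72 + 0.66] + 1.26 = 1.38 + 1.26 = 2.64.
Reliability = 2.64 / 3.26 = 0.8098.

0.8098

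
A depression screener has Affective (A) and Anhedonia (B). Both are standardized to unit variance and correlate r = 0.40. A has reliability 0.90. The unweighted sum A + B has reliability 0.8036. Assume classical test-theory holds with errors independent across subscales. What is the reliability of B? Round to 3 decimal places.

Var(A+B) = 2 + 2·0.40 = 2.800.
True-score variance = ρ_A + ρ_B + 2·0.40, so 0.8036 = (0.90 + ρ_B + 0.80) / 2.800.
ρ_B = 0.8036·2.800 − 0.90 − 0.80 = 0.550.

0.550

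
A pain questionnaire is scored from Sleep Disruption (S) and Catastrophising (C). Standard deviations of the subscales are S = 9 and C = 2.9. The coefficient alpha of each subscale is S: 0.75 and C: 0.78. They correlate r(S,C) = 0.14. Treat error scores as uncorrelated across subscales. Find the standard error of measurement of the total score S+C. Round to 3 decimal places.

4.701

Var(total) = 89.41 + 7.308 = 96.718.
True-score variance = 67.3098 + 7.308 = 74.6178, so reliability = 0.7715.
Error variance = 96.718 − 74.6178 = 22.1002; SEM = √22.1002 = 4.701.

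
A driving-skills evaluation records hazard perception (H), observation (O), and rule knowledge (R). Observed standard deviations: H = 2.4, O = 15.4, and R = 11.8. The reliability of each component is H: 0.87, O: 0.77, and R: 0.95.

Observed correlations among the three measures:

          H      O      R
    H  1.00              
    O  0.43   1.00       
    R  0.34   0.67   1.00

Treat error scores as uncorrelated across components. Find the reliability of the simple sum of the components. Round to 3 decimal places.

Var(H+O+R) = 2.4² + 15.4² + 11.8² + 2·[2.4·15.4·0.43 + 2.4·11.8·0.34 + 15.4·11.8·0.67] = 382.16 + 294.548 = 676.708.
Because errors are independent across components, Cov(Tᵢ,Tⱼ) = Cov(Xᵢ,Xⱼ); the off-diagonal part of the true-score variance is the same as above.
True-score variance = [2.4²·0.87 + 15.4²·0.77 + 11.8²·0.95] + 294.548 = 319.902 + 294.548 = 614.45.
Reliability = 614.45 / 676.708 = 0.908.

0.908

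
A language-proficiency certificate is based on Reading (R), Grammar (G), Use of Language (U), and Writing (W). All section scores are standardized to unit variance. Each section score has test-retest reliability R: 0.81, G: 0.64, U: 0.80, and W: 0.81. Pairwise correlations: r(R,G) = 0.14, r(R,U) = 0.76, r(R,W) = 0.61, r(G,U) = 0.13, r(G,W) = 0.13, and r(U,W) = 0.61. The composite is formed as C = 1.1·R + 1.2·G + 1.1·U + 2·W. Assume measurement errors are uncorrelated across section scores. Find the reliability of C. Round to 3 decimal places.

0.893

Var(C) = 1.1² + 1.2² + 1.1² + 2² + 2·[1.32·0.14 + 1.21·0.76 + 2.2·0.61 + 1.32·0.13 + 2.4·0.13 + 2.2·0.61] = 7.86 + 8.544 = 16.404.
Because errors are independent across components, Cov(Tᵢ,Tⱼ) = Cov(Xᵢ,Xⱼ); the off-diagonal part of the true-score variance is the same as above.
True-score variance = [1.1²·0.81 + 1.2²·0.64 + 1.1²·0.80 + 2²·0.81] + 8.544 = 6.1097 + 8.544 = 14.6537.
Reliability = 14.6537 / 16.404 = 0.893.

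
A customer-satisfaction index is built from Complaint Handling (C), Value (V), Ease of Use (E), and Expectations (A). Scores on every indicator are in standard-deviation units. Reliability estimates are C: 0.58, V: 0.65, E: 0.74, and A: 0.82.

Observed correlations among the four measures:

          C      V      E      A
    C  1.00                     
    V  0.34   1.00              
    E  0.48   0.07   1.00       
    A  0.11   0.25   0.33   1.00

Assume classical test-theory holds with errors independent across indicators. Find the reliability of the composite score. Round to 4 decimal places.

Var(C+V+E+A) = 4 + 2·[0.34 + 0.48 + 0.11 + 0.07 + 0.25 + 0.33] = 4 + 3.16 = 7.16.
With uncorrelated errors the cross-covariances are all true-score covariance, so they carry over unchanged; only the diagonal terms shrink to ρᵢσᵢ².
True-score variance = [0.58 + 0.65 + 0.74 + 0.82] + 3.16 = 2.79 + 3.16 = 5.95.
Reliability = 5.95 / 7.16 = 0.8310.

0.8310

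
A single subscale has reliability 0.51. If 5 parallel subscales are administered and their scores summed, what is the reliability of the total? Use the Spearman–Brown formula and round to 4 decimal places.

ρ_k = kρ / (1 + (k−1)ρ) = 5·0.51 / (1 + 4·0.51) = 2.550 / 3.040 = 0.8388.

0.8388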